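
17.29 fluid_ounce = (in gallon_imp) 0.1125. Check: 1 fluid_ounce = 2.957353e-05 m^3, so 17.29 fluid_ounce = 17.29 * 2.957353e-05 = 0.00051132633 m^3. 1 gallon_imp = 0.00454609 m^3, so 0.00051132633 m^3 = 0.00051132633 / 0.00454609 = 0.11247607 gallon_imp ≈ 0.1125 gallon_imp (4 s.f.).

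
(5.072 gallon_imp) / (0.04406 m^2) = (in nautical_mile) 0.0002826. Check: 1 gallon_imp = 0.00454609 m^3, so 5.072 gallon_imp = 5.072 * 0.00454609 = 0.023057768 m^3. 0.04406 m^2 is already in m^2. Combine: 0.023057768 m^3 / 0.04406 m^2 = 0.52332657 m. 1 nautical_mile = 1852 m, so 0.52332657 m = 0.52332657 / 1852 = 0.00028257374 nautical_mile ≈ 0.0002826 nautical_mile (4 s.f.).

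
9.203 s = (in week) 1.522e-05. Check: 1 week = 604800 s, so 9.203 s = 9.203 / 604800 = 1.5216601e-05 week ≈ 1.522e-05 week (4 s.f.).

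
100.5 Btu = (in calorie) 2.534e+04. Check: 1 Btu = 1055.0559 J, so 100.5 Btu = 100.5 * 1055.0559 = 106033.11 J. 1 calorie = 4.184 J, so 106033.11 J = 106033.11 / 4.184 = 25342.522 calorie ≈ 2.534e+04 calorie (4 s.f.).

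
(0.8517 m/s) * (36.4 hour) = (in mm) 0.8517 m/s is already in m/s. 1 hour = 3600 s, so 36.4 hour = 36.4 * 3600 = 131040 s. Combine: 0.8517 m/s * 131040 s = 111606.77 m. 1 mm = 0.001 m, so 111606.77 m = 111606.77 / 0.001 = 1.1160677e+08 mm ≈ 1.116e+08 mm (4 s.f.). Final answer: 1.116e+08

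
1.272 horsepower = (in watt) 1 horsepower = 745.69987 W, so 1.272 horsepower = 1.272 * 745.69987 = 948.53024 W. 948.53024 W = 948.53024 watt ≈ 948.5 watt (4 s.f.). Final answer: 948.5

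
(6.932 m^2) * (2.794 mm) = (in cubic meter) 0.01937. Check: 6.932 m^2 is already in m^2. 1 mm = 0.001 m, so 2.794 mm = 2.794 * 0.001 = 0.002794 m. Combine: 6.932 m^2 * 0.002794 m = 0.019368008 m^3. 0.019368008 m^3 = 0.019368008 cubic meter ≈ 0.01937 cubic meter (4 s.f.).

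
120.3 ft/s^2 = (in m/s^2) 1 ft/s^2 = 0.3048 m/s^2, so 120.3 ft/s^2 = 120.3 * 0.3048 = 36.66744 m/s^2. Result: 36.66744 m/s^2 ≈ 36.67 m/s^2 (4 s.f.). Final answer: 36.67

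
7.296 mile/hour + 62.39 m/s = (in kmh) 1 mile/hour = 0.44704 m/s, so 7.296 mile/hour = 7.296 * 0.44704 = 3.2616038 m/s. 62.39 m/s is already in m/s. Sum: 3.2616038 + 62.39 = 65.651604 m/s. 1 kmh = 0.27777778 m/s, so 65.651604 m/s = 65.651604 / 0.27777778 = 236.34577 kmh ≈ 236.3 kmh (4 s.f.). Final answer: 236.3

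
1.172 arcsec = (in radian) 1 arcsec = 4.8481368e-06 rad, so 1.172 arcsec = 1.172 * 4.8481368e-06 = 5.6820163e-06 rad. 5.6820163e-06 rad = 5.6820163e-06 radian ≈ 5.682e-06 radian (4 s.f.). Final answer: 5.682e-06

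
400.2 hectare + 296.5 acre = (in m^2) 5.202e+06. Check: 1 hectare = 10000 m^2, so 400.2 hectare = 400.2 * 10000 = 4002000 m^2. 1 acre = 4046.8564 m^2, so 296.5 acre = 296.5 * 4046.8564 = 1199892.9 m^2. Sum: 4002000 + 1199892.9 = 5201892.9 m^2. Result: 5201892.9 m^2 ≈ 5.202e+06 m^2 (4 s.f.).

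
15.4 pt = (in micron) 5433. Check: 1 pt = 0.00035277778 m, so 15.4 pt = 15.4 * 0.00035277778 = 0.0054327778 m. 1 micron = 1e-06 m, so 0.0054327778 m = 0.0054327778 / 1e-06 = 5432.7778 micron ≈ 5433 micron (4 s.f.).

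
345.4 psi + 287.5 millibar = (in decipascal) 2.41e+07. Check: 1 psi = 6894.7573 Pa, so 345.4 psi = 345.4 * 6894.7573 = 2381449.2 Pa. 1 millibar = 100 Pa, so 287.5 millibar = 287.5 * 100 = 28750 Pa. Sum: 2381449.2 + 28750 = 2410199.2 Pa. 1 decipascal = 0.1 Pa, so 2410199.2 Pa = 2410199.2 / 0.1 = 24101992 decipascal ≈ 2.41e+07 decipascal (4 s.f.).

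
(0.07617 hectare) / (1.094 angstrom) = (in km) 6.963e+09. Check: 1 hectare = 10000 m^2, so 0.07617 hectare = 0.07617 * 10000 = 761.7 m^2. 1 angstrom = 1e-10 m, so 1.094 angstrom = 1.094 * 1e-10 = 1.094e-10 m. Combine: 761.7 m^2 / 1.094e-10 m = 6.9625229e+12 m. 1 km = 1000 m, so 6.9625229e+12 m = 6.9625229e+12 / 1000 = 6.9625229e+09 km ≈ 6.963e+09 km (4 s.f.).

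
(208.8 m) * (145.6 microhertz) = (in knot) 208.8 m is already in m. 1 microhertz = 1e-06 Hz, so 145.6 microhertz = 145.6 * 1e-06 = 0.0001456 Hz. Combine: 208.8 m * 0.0001456 Hz = 0.03040128 m/s. 1 knot = 0.51444444 m/s, so 0.03040128 m/s = 0.03040128 / 0.51444444 = 0.059095361 knot ≈ 0.0591 knot (4 s.f.). Final answer: 0.0591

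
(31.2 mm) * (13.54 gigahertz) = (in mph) 9.45e+08. Check: 1 mm = 0.001 m, so 31.2 mm = 31.2 * 0.001 = 0.0312 m. 1 gigahertz = 1e+09 Hz, so 13.54 gigahertz = 13.54 * 1e+09 = 1.354e+10 Hz. Combine: 0.0312 m * 1.354e+10 Hz = 4.22448e+08 m/s. 1 mph = 0.44704 m/s, so 4.22448e+08 m/s = 4.22448e+08 / 0.44704 = 9.4498926e+08 mph ≈ 9.45e+08 mph (4 s.f.).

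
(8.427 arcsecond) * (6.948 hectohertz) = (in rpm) 1 arcsecond = 4.8481368e-06 rad, so 8.427 arcsecond = 8.427 * 4.8481368e-06 = 4.0855249e-05 rad. 1 hectohertz = 100 Hz, so 6.948 hectohertz = 6.948 * 100 = 694.8 Hz. Combine: 4.0855249e-05 rad * 694.8 Hz = 0.028386227 rad/s. 1 rpm = 0.10471976 rad/s, so 0.028386227 rad/s = 0.028386227 / 0.10471976 = 0.2710685 rpm ≈ 0.2711 rpm (4 s.f.). Final answer: 0.2711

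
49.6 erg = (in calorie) 1 erg = 1e-07 J, so 49.6 erg = 49.6 * 1e-07 = 4.96e-06 J. 1 calorie = 4.184 J, so 4.96e-06 J = 4.96e-06 / 4.184 = 1.1854685e-06 calorie ≈ 1.185e-06 calorie (4 s.f.). Final answer: 1.185e-06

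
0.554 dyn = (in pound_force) 1 dyn = 1e-05 N, so 0.554 dyn = 0.554 * 1e-05 = 5.54e-06 N. 1 pound_force = 4.4482216 N, so 5.54e-06 N = 5.54e-06 / 4.4482216 = 1.2454415e-06 pound_force ≈ 1.245e-06 pound_force (4 s.f.). Final answer: 1.245e-06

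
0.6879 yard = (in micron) 1 yard = 0.9144 m, so 0.6879 yard = 0.6879 * 0.9144 = 0.62901576 m. 1 micron = 1e-06 m, so 0.62901576 m = 0.62901576 / 1e-06 = 629015.76 micron ≈ 6.29e+05 micron (4 s.f.). Final answer: 6.29e+05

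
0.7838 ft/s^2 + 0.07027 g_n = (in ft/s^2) 1 ft/s^2 = 0.3048 m/s^2, so 0.7838 ft/s^2 = 0.7838 * 0.3048 = 0.23890224 m/s^2. 1 g_n = 9.80665 m/s^2, so 0.07027 g_n = 0.07027 * 9.80665 = 0.6891133 m/s^2. Sum: 0.23890224 + 0.6891133 = 0.92801554 m/s^2. 1 ft/s^2 = 0.3048 m/s^2, so 0.92801554 m/s^2 = 0.92801554 / 0.3048 = 3.0446704 ft/s^2 ≈ 3.045 ft/s^2 (4 s.f.). Final answer: 3.045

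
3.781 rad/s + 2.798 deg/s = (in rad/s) 3.83. Check: 3.781 rad/s is already in rad/s. 1 deg/s = 0.017453293 rad/s, so 2.798 deg/s = 2.798 * 0.017453293 = 0.048834312 rad/s. Sum: 3.781 + 0.048834312 = 3.8298343 rad/s. Result: 3.8298343 rad/s ≈ 3.83 rad/s (4 s.f.).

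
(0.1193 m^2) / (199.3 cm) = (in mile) 3.719e-05. Check: 0.1193 m^2 is already in m^2. 1 cm = 0.01 m, so 199.3 cm = 199.3 * 0.01 = 1.993 m. Combine: 0.1193 m^2 / 1.993 m = 0.059859508 m. 1 mile = 1609.344 m, so 0.059859508 m = 0.059859508 / 1609.344 = 3.7194974e-05 mile ≈ 3.719e-05 mile (4 s.f.).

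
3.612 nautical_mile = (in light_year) 7.071e-13. Check: 1 nautical_mile = 1852 m, so 3.612 nautical_mile = 3.612 * 1852 = 6689.424 m. 1 light_year = 9.4607305e+15 m, so 6689.424 m = 6689.424 / 9.4607305e+15 = 7.0707267e-13 light_year ≈ 7.071e-13 light_year (4 s.f.).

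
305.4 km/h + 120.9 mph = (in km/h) 500. Check: 1 km/h = 0.27777778 m/s, so 305.4 km/h = 305.4 * 0.27777778 = 84.833333 m/s. 1 mph = 0.44704 m/s, so 120.9 mph = 120.9 * 0.44704 = 54.047136 m/s. Sum: 84.833333 + 54.047136 = 138.88047 m/s. 1 km/h = 0.27777778 m/s, so 138.88047 m/s = 138.88047 / 0.27777778 = 499.96969 km/h ≈ 500 km/h (4 s.f.).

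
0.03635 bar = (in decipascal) 1 bar = 100000 Pa, so 0.03635 bar = 0.03635 * 100000 = 3635 Pa. 1 decipascal = 0.1 Pa, so 3635 Pa = 3635 / 0.1 = 36350 decipascal ≈ 3.635e+04 decipascal (4 s.f.). Final answer: 3.635e+04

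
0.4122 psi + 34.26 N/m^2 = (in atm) 1 psi = 6894.7573 Pa, so 0.4122 psi = 0.4122 * 6894.7573 = 2842.019 Pa. 34.26 N/m^2 = 34.26 Pa. Sum: 2842.019 + 34.26 = 2876.279 Pa. 1 atm = 101325 Pa, so 2876.279 Pa = 2876.279 / 101325 = 0.028386666 atm ≈ 0.02839 atm (4 s.f.). Final answer: 0.02839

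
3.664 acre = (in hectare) 1 acre = 4046.8564 m^2, so 3.664 acre = 3.664 * 4046.8564 = 14827.682 m^2. 1 hectare = 10000 m^2, so 14827.682 m^2 = 14827.682 / 10000 = 1.4827682 hectare ≈ 1.483 hectare (4 s.f.). Final answer: 1.483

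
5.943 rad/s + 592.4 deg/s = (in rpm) 155.5. Check: 5.943 rad/s is already in rad/s. 1 deg/s = 0.017453293 rad/s, so 592.4 deg/s = 592.4 * 0.017453293 = 10.33933 rad/s. Sum: 5.943 + 10.33933 = 16.28233 rad/s. 1 rpm = 0.10471976 rad/s, so 16.28233 rad/s = 16.28233 / 0.10471976 = 155.4848 rpm ≈ 155.5 rpm (4 s.f.).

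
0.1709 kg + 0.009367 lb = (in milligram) 1.751e+05. Check: 0.1709 kg is already in kg. 1 lb = 0.45359237 kg, so 0.009367 lb = 0.009367 * 0.45359237 = 0.0042487997 kg. Sum: 0.1709 + 0.0042487997 = 0.1751488 kg. 1 milligram = 1e-06 kg, so 0.1751488 kg = 0.1751488 / 1e-06 = 175148.8 milligram ≈ 1.751e+05 milligram (4 s.f.).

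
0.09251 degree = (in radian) 0.001615. Check: 1 degree = 0.017453293 rad, so 0.09251 degree = 0.09251 * 0.017453293 = 0.0016146041 rad. 0.0016146041 rad = 0.0016146041 radian ≈ 0.001615 radian (4 s.f.).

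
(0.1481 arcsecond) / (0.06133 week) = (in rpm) 1.848e-10. Check: 1 arcsecond = 4.8481368e-06 rad, so 0.1481 arcsecond = 0.1481 * 4.8481368e-06 = 7.1800906e-07 rad. 1 week = 604800 s, so 0.06133 week = 0.06133 * 604800 = 37092.384 s. Combine: 7.1800906e-07 rad / 37092.384 s = 1.9357318e-11 rad/s. 1 rpm = 0.10471976 rad/s, so 1.9357318e-11 rad/s = 1.9357318e-11 / 0.10471976 = 1.8484877e-10 rpm ≈ 1.848e-10 rpm (4 s.f.).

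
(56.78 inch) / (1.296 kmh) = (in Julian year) 1.269e-07. Check: 1 inch = 0.0254 m, so 56.78 inch = 56.78 * 0.0254 = 1.442212 m. 1 kmh = 0.27777778 m/s, so 1.296 kmh = 1.296 * 0.27777778 = 0.36 m/s. Combine: 1.442212 m / 0.36 m/s = 4.0061444 s. 1 Julian year = 31557600 s, so 4.0061444 s = 4.0061444 / 31557600 = 1.2694706e-07 Julian year ≈ 1.269e-07 Julian year (4 s.f.).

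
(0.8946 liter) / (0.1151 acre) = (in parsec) 1 liter = 0.001 m^3, so 0.8946 liter = 0.8946 * 0.001 = 0.0008946 m^3. 1 acre = 4046.8564 m^2, so 0.1151 acre = 0.1151 * 4046.8564 = 465.79317 m^2. Combine: 0.0008946 m^3 / 465.79317 m^2 = 1.9205949e-06 m. 1 parsec = 3.0856776e+16 m, so 1.9205949e-06 m = 1.9205949e-06 / 3.0856776e+16 = 6.2242242e-23 parsec ≈ 6.224e-23 parsec (4 s.f.). Final answer: 6.224e-23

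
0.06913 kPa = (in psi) 0.01003. Check: 1 kPa = 1000 Pa, so 0.06913 kPa = 0.06913 * 1000 = 69.13 Pa. 1 psi = 6894.7573 Pa, so 69.13 Pa = 69.13 / 6894.7573 = 0.010026459 psi ≈ 0.01003 psi (4 s.f.).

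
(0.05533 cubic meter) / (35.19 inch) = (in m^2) 0.0619. Check: 0.05533 cubic meter = 0.05533 m^3. 1 inch = 0.0254 m, so 35.19 inch = 35.19 * 0.0254 = 0.893826 m. Combine: 0.05533 m^3 / 0.893826 m = 0.061902428 m^2. Result: 0.061902428 m^2 ≈ 0.0619 m^2 (4 s.f.).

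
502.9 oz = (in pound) 1 oz = 0.028349523 kg, so 502.9 oz = 502.9 * 0.028349523 = 14.256975 kg. 1 pound = 0.45359237 kg, so 14.256975 kg = 14.256975 / 0.45359237 = 31.43125 pound ≈ 31.43 pound (4 s.f.). Final answer: 31.43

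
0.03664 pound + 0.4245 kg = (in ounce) 1 pound = 0.45359237 kg, so 0.03664 pound = 0.03664 * 0.45359237 = 0.016619624 kg. 0.4245 kg is already in kg. Sum: 0.016619624 + 0.4245 = 0.44111962 kg. 1 ounce = 0.028349523 kg, so 0.44111962 kg = 0.44111962 / 0.028349523 = 15.560037 ounce ≈ 15.56 ounce (4 s.f.). Final answer: 15.56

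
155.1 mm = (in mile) 9.637e-05. Check: 1 mm = 0.001 m, so 155.1 mm = 155.1 * 0.001 = 0.1551 m. 1 mile = 1609.344 m, so 0.1551 m = 0.1551 / 1609.344 = 9.6374672e-05 mile ≈ 9.637e-05 mile (4 s.f.).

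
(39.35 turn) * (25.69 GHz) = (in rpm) 6.065e+13. Check: 1 turn = 6.2831853 rad, so 39.35 turn = 39.35 * 6.2831853 = 247.24334 rad. 1 GHz = 1e+09 Hz, so 25.69 GHz = 25.69 * 1e+09 = 2.569e+10 Hz. Combine: 247.24334 rad * 2.569e+10 Hz = 6.3516815e+12 rad/s. 1 rpm = 0.10471976 rad/s, so 6.3516815e+12 rad/s = 6.3516815e+12 / 0.10471976 = 6.065409e+13 rpm ≈ 6.065e+13 rpm (4 s.f.).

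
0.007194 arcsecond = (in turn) 5.551e-09. Check: 1 arcsecond = 4.8481368e-06 rad, so 0.007194 arcsecond = 0.007194 * 4.8481368e-06 = 3.4877496e-08 rad. 1 turn = 6.2831853 rad, so 3.4877496e-08 rad = 3.4877496e-08 / 6.2831853 = 5.5509259e-09 turn ≈ 5.551e-09 turn (4 s.f.).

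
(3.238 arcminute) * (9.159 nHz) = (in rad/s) 1 arcminute = 0.00029088821 rad, so 3.238 arcminute = 3.238 * 0.00029088821 = 0.00094189602 rad. 1 nHz = 1e-09 Hz, so 9.159 nHz = 9.159 * 1e-09 = 9.159e-09 Hz. Combine: 0.00094189602 rad * 9.159e-09 Hz = 8.6268256e-12 rad/s. Result: 8.6268256e-12 rad/s ≈ 8.627e-12 rad/s (4 s.f.). Final answer: 8.627e-12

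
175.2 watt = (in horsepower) 175.2 watt = 175.2 W. 1 horsepower = 745.69987 W, so 175.2 W = 175.2 / 745.69987 = 0.23494707 horsepower ≈ 0.2349 horsepower (4 s.f.). Final answer: 0.2349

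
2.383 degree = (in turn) 0.006619. Check: 1 degree = 0.017453293 rad, so 2.383 degree = 2.383 * 0.017453293 = 0.041591196 rad. 1 turn = 6.2831853 rad, so 0.041591196 rad = 0.041591196 / 6.2831853 = 0.0066194444 turn ≈ 0.006619 turn (4 s.f.).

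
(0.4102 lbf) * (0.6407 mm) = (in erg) 1 lbf = 4.4482216 N, so 0.4102 lbf = 0.4102 * 4.4482216 = 1.8246605 N. 1 mm = 0.001 m, so 0.6407 mm = 0.6407 * 0.001 = 0.0006407 m. Combine: 1.8246605 N * 0.0006407 m = 0.00116906 J. 1 erg = 1e-07 J, so 0.00116906 J = 0.00116906 / 1e-07 = 11690.6 erg ≈ 1.169e+04 erg (4 s.f.). Final answer: 1.169e+04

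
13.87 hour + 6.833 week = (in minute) 6.971e+04. Check: 1 hour = 3600 s, so 13.87 hour = 13.87 * 3600 = 49932 s. 1 week = 604800 s, so 6.833 week = 6.833 * 604800 = 4132598.4 s. Sum: 49932 + 4132598.4 = 4182530.4 s. 1 minute = 60 s, so 4182530.4 s = 4182530.4 / 60 = 69708.84 minute ≈ 6.971e+04 minute (4 s.f.).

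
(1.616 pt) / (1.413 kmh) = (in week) 1 pt = 0.00035277778 m, so 1.616 pt = 1.616 * 0.00035277778 = 0.00057008889 m. 1 kmh = 0.27777778 m/s, so 1.413 kmh = 1.413 * 0.27777778 = 0.3925 m/s. Combine: 0.00057008889 m / 0.3925 m/s = 0.0014524558 s. 1 week = 604800 s, so 0.0014524558 s = 0.0014524558 / 604800 = 2.4015472e-09 week ≈ 2.402e-09 week (4 s.f.). Final answer: 2.402e-09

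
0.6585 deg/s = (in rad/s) 0.01149. Check: 1 deg/s = 0.017453293 rad/s, so 0.6585 deg/s = 0.6585 * 0.017453293 = 0.011492993 rad/s. Result: 0.011492993 rad/s ≈ 0.01149 rad/s (4 s.f.).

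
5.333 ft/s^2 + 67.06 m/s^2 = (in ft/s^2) 225.3. Check: 1 ft/s^2 = 0.3048 m/s^2, so 5.333 ft/s^2 = 5.333 * 0.3048 = 1.6254984 m/s^2. 67.06 m/s^2 is already in m/s^2. Sum: 1.6254984 + 67.06 = 68.685498 m/s^2. 1 ft/s^2 = 0.3048 m/s^2, so 68.685498 m/s^2 = 68.685498 / 0.3048 = 225.34612 ft/s^2 ≈ 225.3 ft/s^2 (4 s.f.).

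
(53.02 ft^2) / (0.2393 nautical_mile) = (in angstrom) 1 ft^2 = 0.09290304 m^2, so 53.02 ft^2 = 53.02 * 0.09290304 = 4.9257192 m^2. 1 nautical_mile = 1852 m, so 0.2393 nautical_mile = 0.2393 * 1852 = 443.1836 m. Combine: 4.9257192 m^2 / 443.1836 m = 0.011114399 m. 1 angstrom = 1e-10 m, so 0.011114399 m = 0.011114399 / 1e-10 = 1.1114399e+08 angstrom ≈ 1.111e+08 angstrom (4 s.f.). Final answer: 1.111e+08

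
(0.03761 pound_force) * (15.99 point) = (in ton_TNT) 1 pound_force = 4.4482216 N, so 0.03761 pound_force = 0.03761 * 4.4482216 = 0.16729761 N. 1 point = 0.00035277778 m, so 15.99 point = 15.99 * 0.00035277778 = 0.0056409167 m. Combine: 0.16729761 N * 0.0056409167 m = 0.0009437119 J. 1 ton_TNT = 4.184e+09 J, so 0.0009437119 J = 0.0009437119 / 4.184e+09 = 2.2555256e-13 ton_TNT ≈ 2.256e-13 ton_TNT (4 s.f.). Final answer: 2.256e-13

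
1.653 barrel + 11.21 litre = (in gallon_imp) 1 barrel = 0.15898729 m^3, so 1.653 barrel = 1.653 * 0.15898729 = 0.262806 m^3. 1 litre = 0.001 m^3, so 11.21 litre = 11.21 * 0.001 = 0.01121 m^3. Sum: 0.262806 + 0.01121 = 0.274016 m^3. 1 gallon_imp = 0.00454609 m^3, so 0.274016 m^3 = 0.274016 / 0.00454609 = 60.275093 gallon_imp ≈ 60.28 gallon_imp (4 s.f.). Final answer: 60.28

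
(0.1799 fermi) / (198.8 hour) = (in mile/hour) 5.623e-22. Check: 1 fermi = 1e-15 m, so 0.1799 fermi = 0.1799 * 1e-15 = 1.799e-16 m. 1 hour = 3600 s, so 198.8 hour = 198.8 * 3600 = 715680 s. Combine: 1.799e-16 m / 715680 s = 2.5136933e-22 m/s. 1 mile/hour = 0.44704 m/s, so 2.5136933e-22 m/s = 2.5136933e-22 / 0.44704 = 5.6229717e-22 mile/hour ≈ 5.623e-22 mile/hour (4 s.f.).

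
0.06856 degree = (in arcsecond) 246.8. Check: 1 degree = 0.017453293 rad, so 0.06856 degree = 0.06856 * 0.017453293 = 0.0011965977 rad. 1 arcsecond = 4.8481368e-06 rad, so 0.0011965977 rad = 0.0011965977 / 4.8481368e-06 = 246.816 arcsecond ≈ 246.8 arcsecond (4 s.f.).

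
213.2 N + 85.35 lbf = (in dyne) 213.2 N is already in N. 1 lbf = 4.4482216 N, so 85.35 lbf = 85.35 * 4.4482216 = 379.65571 N. Sum: 213.2 + 379.65571 = 592.85571 N. 1 dyne = 1e-05 N, so 592.85571 N = 592.85571 / 1e-05 = 59285571 dyne ≈ 5.929e+07 dyne (4 s.f.). Final answer: 5.929e+07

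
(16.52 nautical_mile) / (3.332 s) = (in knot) 1 nautical_mile = 1852 m, so 16.52 nautical_mile = 16.52 * 1852 = 30595.04 m. 3.332 s is already in s. Combine: 30595.04 m / 3.332 s = 9182.1849 m/s. 1 knot = 0.51444444 m/s, so 9182.1849 m/s = 9182.1849 / 0.51444444 = 17848.739 knot ≈ 1.785e+04 knot (4 s.f.). Final answer: 1.785e+04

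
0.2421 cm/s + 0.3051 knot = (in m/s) 1 cm/s = 0.01 m/s, so 0.2421 cm/s = 0.2421 * 0.01 = 0.002421 m/s. 1 knot = 0.51444444 m/s, so 0.3051 knot = 0.3051 * 0.51444444 = 0.156957 m/s. Sum: 0.002421 + 0.156957 = 0.159378 m/s. Result: 0.159378 m/s ≈ 0.1594 m/s (4 s.f.). Final answer: 0.1594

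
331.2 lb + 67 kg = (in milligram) 2.172e+08. Check: 1 lb = 0.45359237 kg, so 331.2 lb = 331.2 * 0.45359237 = 150.22979 kg. 67 kg is already in kg. Sum: 150.22979 + 67 = 217.22979 kg. 1 milligram = 1e-06 kg, so 217.22979 kg = 217.22979 / 1e-06 = 2.1722979e+08 milligram ≈ 2.172e+08 milligram (4 s.f.).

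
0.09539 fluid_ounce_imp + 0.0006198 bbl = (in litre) 1 fluid_ounce_imp = 2.8413063e-05 m^3, so 0.09539 fluid_ounce_imp = 0.09539 * 2.8413063e-05 = 2.710322e-06 m^3. 1 bbl = 0.15898729 m^3, so 0.0006198 bbl = 0.0006198 * 0.15898729 = 9.8540325e-05 m^3. Sum: 2.710322e-06 + 9.8540325e-05 = 0.00010125065 m^3. 1 litre = 0.001 m^3, so 0.00010125065 m^3 = 0.00010125065 / 0.001 = 0.10125065 litre ≈ 0.1013 litre (4 s.f.). Final answer: 0.1013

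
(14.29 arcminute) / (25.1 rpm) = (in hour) 4.393e-07. Check: 1 arcminute = 0.00029088821 rad, so 14.29 arcminute = 14.29 * 0.00029088821 = 0.0041567925 rad. 1 rpm = 0.10471976 rad/s, so 25.1 rpm = 25.1 * 0.10471976 = 2.6284659 rad/s. Combine: 0.0041567925 rad / 2.6284659 rad/s = 0.001581452 s. 1 hour = 3600 s, so 0.001581452 s = 0.001581452 / 3600 = 4.3929221e-07 hour ≈ 4.393e-07 hour (4 s.f.).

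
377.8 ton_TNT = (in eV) 1 ton_TNT = 4.184e+09 J, so 377.8 ton_TNT = 377.8 * 4.184e+09 = 1.5807152e+12 J. 1 eV = 1.6021766e-19 J, so 1.5807152e+12 J = 1.5807152e+12 / 1.6021766e-19 = 9.8660483e+30 eV ≈ 9.866e+30 eV (4 s.f.). Final answer: 9.866e+30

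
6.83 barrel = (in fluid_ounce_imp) 3.822e+04. Check: 1 barrel = 0.15898729 m^3, so 6.83 barrel = 6.83 * 0.15898729 = 1.0858832 m^3. 1 fluid_ounce_imp = 2.8413063e-05 m^3, so 1.0858832 m^3 = 1.0858832 / 2.8413063e-05 = 38217.747 fluid_ounce_imp ≈ 3.822e+04 fluid_ounce_imp (4 s.f.).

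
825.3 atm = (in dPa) 1 atm = 101325 Pa, so 825.3 atm = 825.3 * 101325 = 83623522 Pa. 1 dPa = 0.1 Pa, so 83623522 Pa = 83623522 / 0.1 = 8.3623522e+08 dPa ≈ 8.362e+08 dPa (4 s.f.). Final answer: 8.362e+08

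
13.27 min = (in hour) 0.2212. Check: 1 min = 60 s, so 13.27 min = 13.27 * 60 = 796.2 s. 1 hour = 3600 s, so 796.2 s = 796.2 / 3600 = 0.22116667 hour ≈ 0.2212 hour (4 s.f.).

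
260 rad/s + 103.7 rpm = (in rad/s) 270.9. Check: 260 rad/s is already in rad/s. 1 rpm = 0.10471976 rad/s, so 103.7 rpm = 103.7 * 0.10471976 = 10.859439 rad/s. Sum: 260 + 10.859439 = 270.85944 rad/s. Result: 270.85944 rad/s ≈ 270.9 rad/s (4 s.f.).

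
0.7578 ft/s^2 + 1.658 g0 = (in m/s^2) 1 ft/s^2 = 0.3048 m/s^2, so 0.7578 ft/s^2 = 0.7578 * 0.3048 = 0.23097744 m/s^2. 1 g0 = 9.80665 m/s^2, so 1.658 g0 = 1.658 * 9.80665 = 16.259426 m/s^2. Sum: 0.23097744 + 16.259426 = 16.490403 m/s^2. Result: 16.490403 m/s^2 ≈ 16.49 m/s^2 (4 s.f.). Final answer: 16.49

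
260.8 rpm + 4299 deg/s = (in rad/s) 102.3. Check: 1 rpm = 0.10471976 rad/s, so 260.8 rpm = 260.8 * 0.10471976 = 27.310912 rad/s. 1 deg/s = 0.017453293 rad/s, so 4299 deg/s = 4299 * 0.017453293 = 75.031705 rad/s. Sum: 27.310912 + 75.031705 = 102.34262 rad/s. Result: 102.34262 rad/s ≈ 102.3 rad/s (4 s.f.).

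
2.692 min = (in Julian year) 1 min = 60 s, so 2.692 min = 2.692 * 60 = 161.52 s. 1 Julian year = 31557600 s, so 161.52 s = 161.52 / 31557600 = 5.1182599e-06 Julian year ≈ 5.118e-06 Julian year (4 s.f.). Final answer: 5.118e-06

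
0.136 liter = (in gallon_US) 0.03593. Check: 1 liter = 0.001 m^3, so 0.136 liter = 0.136 * 0.001 = 0.000136 m^3. 1 gallon_US = 0.0037854118 m^3, so 0.000136 m^3 = 0.000136 / 0.0037854118 = 0.035927399 gallon_US ≈ 0.03593 gallon_US (4 s.f.).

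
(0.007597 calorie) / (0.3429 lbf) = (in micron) 2.084e+04. Check: 1 calorie = 4.184 J, so 0.007597 calorie = 0.007597 * 4.184 = 0.031785848 J. 1 lbf = 4.4482216 N, so 0.3429 lbf = 0.3429 * 4.4482216 = 1.5252952 N. Combine: 0.031785848 J / 1.5252952 N = 0.020839145 m. 1 micron = 1e-06 m, so 0.020839145 m = 0.020839145 / 1e-06 = 20839.145 micron ≈ 2.084e+04 micron (4 s.f.).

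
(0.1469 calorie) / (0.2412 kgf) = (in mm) 259.8. Check: 1 calorie = 4.184 J, so 0.1469 calorie = 0.1469 * 4.184 = 0.6146296 J. 1 kgf = 9.80665 N, so 0.2412 kgf = 0.2412 * 9.80665 = 2.365364 N. Combine: 0.6146296 J / 2.365364 N = 0.25984567 m. 1 mm = 0.001 m, so 0.25984567 m = 0.25984567 / 0.001 = 259.84567 mm ≈ 259.8 mm (4 s.f.).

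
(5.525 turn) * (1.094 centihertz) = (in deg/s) 21.76. Check: 1 turn = 6.2831853 rad, so 5.525 turn = 5.525 * 6.2831853 = 34.714599 rad. 1 centihertz = 0.01 Hz, so 1.094 centihertz = 1.094 * 0.01 = 0.01094 Hz. Combine: 34.714599 rad * 0.01094 Hz = 0.37977771 rad/s. 1 deg/s = 0.017453293 rad/s, so 0.37977771 rad/s = 0.37977771 / 0.017453293 = 21.75966 deg/s ≈ 21.76 deg/s (4 s.f.).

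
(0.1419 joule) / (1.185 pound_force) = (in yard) 0.1419 joule = 0.1419 J. 1 pound_force = 4.4482216 N, so 1.185 pound_force = 1.185 * 4.4482216 = 5.2711426 N. Combine: 0.1419 J / 5.2711426 N = 0.02692016 m. 1 yard = 0.9144 m, so 0.02692016 m = 0.02692016 / 0.9144 = 0.029440244 yard ≈ 0.02944 yard (4 s.f.). Final answer: 0.02944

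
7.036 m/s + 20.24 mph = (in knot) 31.26. Check: 7.036 m/s is already in m/s. 1 mph = 0.44704 m/s, so 20.24 mph = 20.24 * 0.44704 = 9.0480896 m/s. Sum: 7.036 + 9.0480896 = 16.08409 m/s. 1 knot = 0.51444444 m/s, so 16.08409 m/s = 16.08409 / 0.51444444 = 31.264969 knot ≈ 31.26 knot (4 s.f.).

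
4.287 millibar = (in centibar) 0.4287. Check: 1 millibar = 100 Pa, so 4.287 millibar = 4.287 * 100 = 428.7 Pa. 1 centibar = 1000 Pa, so 428.7 Pa = 428.7 / 1000 = 0.4287 centibar.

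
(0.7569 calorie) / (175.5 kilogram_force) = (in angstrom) 1.84e+07. Check: 1 calorie = 4.184 J, so 0.7569 calorie = 0.7569 * 4.184 = 3.1668696 J. 1 kilogram_force = 9.80665 N, so 175.5 kilogram_force = 175.5 * 9.80665 = 1721.0671 N. Combine: 3.1668696 J / 1721.0671 N = 0.0018400617 m. 1 angstrom = 1e-10 m, so 0.0018400617 m = 0.0018400617 / 1e-10 = 18400617 angstrom ≈ 1.84e+07 angstrom (4 s.f.).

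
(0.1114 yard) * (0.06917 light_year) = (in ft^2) 7.175e+14. Check: 1 yard = 0.9144 m, so 0.1114 yard = 0.1114 * 0.9144 = 0.10186416 m. 1 light_year = 9.4607305e+15 m, so 0.06917 light_year = 0.06917 * 9.4607305e+15 = 6.5439873e+14 m. Combine: 0.10186416 m * 6.5439873e+14 m = 6.6659777e+13 m^2. 1 ft^2 = 0.09290304 m^2, so 6.6659777e+13 m^2 = 6.6659777e+13 / 0.09290304 = 7.1751986e+14 ft^2 ≈ 7.175e+14 ft^2 (4 s.f.).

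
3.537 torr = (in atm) 1 torr = 133.32237 Pa, so 3.537 torr = 3.537 * 133.32237 = 471.56122 Pa. 1 atm = 101325 Pa, so 471.56122 Pa = 471.56122 / 101325 = 0.0046539474 atm ≈ 0.004654 atm (4 s.f.). Final answer: 0.004654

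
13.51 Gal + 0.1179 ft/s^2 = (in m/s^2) 1 Gal = 0.01 m/s^2, so 13.51 Gal = 13.51 * 0.01 = 0.1351 m/s^2. 1 ft/s^2 = 0.3048 m/s^2, so 0.1179 ft/s^2 = 0.1179 * 0.3048 = 0.03593592 m/s^2. Sum: 0.1351 + 0.03593592 = 0.17103592 m/s^2. Result: 0.17103592 m/s^2 ≈ 0.171 m/s^2 (4 s.f.). Final answer: 0.171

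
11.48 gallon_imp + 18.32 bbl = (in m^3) 1 gallon_imp = 0.00454609 m^3, so 11.48 gallon_imp = 11.48 * 0.00454609 = 0.052189113 m^3. 1 bbl = 0.15898729 m^3, so 18.32 bbl = 18.32 * 0.15898729 = 2.9126472 m^3. Sum: 0.052189113 + 2.9126472 = 2.9648364 m^3. Result: 2.9648364 m^3 ≈ 2.965 m^3 (4 s.f.). Final answer: 2.965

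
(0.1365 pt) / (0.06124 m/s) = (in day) 9.101e-09. Check: 1 pt = 0.00035277778 m, so 0.1365 pt = 0.1365 * 0.00035277778 = 4.8154167e-05 m. 0.06124 m/s is already in m/s. Combine: 4.8154167e-05 m / 0.06124 m/s = 0.00078631885 s. 1 day = 86400 s, so 0.00078631885 s = 0.00078631885 / 86400 = 9.1009127e-09 day ≈ 9.101e-09 day (4 s.f.).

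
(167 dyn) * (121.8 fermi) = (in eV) 1270. Check: 1 dyn = 1e-05 N, so 167 dyn = 167 * 1e-05 = 0.00167 N. 1 fermi = 1e-15 m, so 121.8 fermi = 121.8 * 1e-15 = 1.218e-13 m. Combine: 0.00167 N * 1.218e-13 m = 2.03406e-16 J. 1 eV = 1.6021766e-19 J, so 2.03406e-16 J = 2.03406e-16 / 1.6021766e-19 = 1269.5604 eV ≈ 1270 eV (4 s.f.).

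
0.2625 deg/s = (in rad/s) 0.004581. Check: 1 deg/s = 0.017453293 rad/s, so 0.2625 deg/s = 0.2625 * 0.017453293 = 0.0045814893 rad/s. Result: 0.0045814893 rad/s ≈ 0.004581 rad/s (4 s.f.).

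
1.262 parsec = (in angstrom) 1 parsec = 3.0856776e+16 m, so 1.262 parsec = 1.262 * 3.0856776e+16 = 3.8941251e+16 m. 1 angstrom = 1e-10 m, so 3.8941251e+16 m = 3.8941251e+16 / 1e-10 = 3.8941251e+26 angstrom ≈ 3.894e+26 angstrom (4 s.f.). Final answer: 3.894e+26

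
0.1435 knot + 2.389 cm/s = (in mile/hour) 1 knot = 0.51444444 m/s, so 0.1435 knot = 0.1435 * 0.51444444 = 0.073822778 m/s. 1 cm/s = 0.01 m/s, so 2.389 cm/s = 2.389 * 0.01 = 0.02389 m/s. Sum: 0.073822778 + 0.02389 = 0.097712778 m/s. 1 mile/hour = 0.44704 m/s, so 0.097712778 m/s = 0.097712778 / 0.44704 = 0.21857726 mile/hour ≈ 0.2186 mile/hour (4 s.f.). Final answer: 0.2186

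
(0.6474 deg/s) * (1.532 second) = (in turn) 0.002755. Check: 1 deg/s = 0.017453293 rad/s, so 0.6474 deg/s = 0.6474 * 0.017453293 = 0.011299262 rad/s. 1.532 second = 1.532 s. Combine: 0.011299262 rad/s * 1.532 s = 0.017310469 rad. 1 turn = 6.2831853 rad, so 0.017310469 rad = 0.017310469 / 6.2831853 = 0.0027550467 turn ≈ 0.002755 turn (4 s.f.).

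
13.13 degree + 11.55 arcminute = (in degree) 13.32. Check: 1 degree = 0.017453293 rad, so 13.13 degree = 13.13 * 0.017453293 = 0.22916173 rad. 1 arcminute = 0.00029088821 rad, so 11.55 arcminute = 11.55 * 0.00029088821 = 0.0033597588 rad. Sum: 0.22916173 + 0.0033597588 = 0.23252149 rad. 1 degree = 0.017453293 rad, so 0.23252149 rad = 0.23252149 / 0.017453293 = 13.3225 degree ≈ 13.32 degree (4 s.f.).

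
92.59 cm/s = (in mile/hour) 1 cm/s = 0.01 m/s, so 92.59 cm/s = 92.59 * 0.01 = 0.9259 m/s. 1 mile/hour = 0.44704 m/s, so 0.9259 m/s = 0.9259 / 0.44704 = 2.0711793 mile/hour ≈ 2.071 mile/hour (4 s.f.). Final answer: 2.071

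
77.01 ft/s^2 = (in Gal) 2347. Check: 1 ft/s^2 = 0.3048 m/s^2, so 77.01 ft/s^2 = 77.01 * 0.3048 = 23.472648 m/s^2. 1 Gal = 0.01 m/s^2, so 23.472648 m/s^2 = 23.472648 / 0.01 = 2347.2648 Gal ≈ 2347 Gal (4 s.f.).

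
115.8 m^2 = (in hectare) 1 hectare = 10000 m^2, so 115.8 m^2 = 115.8 / 10000 = 0.01158 hectare. Final answer: 0.01158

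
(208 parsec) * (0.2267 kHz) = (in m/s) 1 parsec = 3.0856776e+16 m, so 208 parsec = 208 * 3.0856776e+16 = 6.4182094e+18 m. 1 kHz = 1000 Hz, so 0.2267 kHz = 0.2267 * 1000 = 226.7 Hz. Combine: 6.4182094e+18 m * 226.7 Hz = 1.4550081e+21 m/s. Result: 1.4550081e+21 m/s ≈ 1.455e+21 m/s (4 s.f.). Final answer: 1.455e+21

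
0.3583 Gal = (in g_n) 0.0003654. Check: 1 Gal = 0.01 m/s^2, so 0.3583 Gal = 0.3583 * 0.01 = 0.003583 m/s^2. 1 g_n = 9.80665 m/s^2, so 0.003583 m/s^2 = 0.003583 / 9.80665 = 0.00036536432 g_n ≈ 0.0003654 g_n (4 s.f.).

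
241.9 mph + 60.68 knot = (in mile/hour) 1 mph = 0.44704 m/s, so 241.9 mph = 241.9 * 0.44704 = 108.13898 m/s. 1 knot = 0.51444444 m/s, so 60.68 knot = 60.68 * 0.51444444 = 31.216489 m/s. Sum: 108.13898 + 31.216489 = 139.35546 m/s. 1 mile/hour = 0.44704 m/s, so 139.35546 m/s = 139.35546 / 0.44704 = 311.7293 mile/hour ≈ 311.7 mile/hour (4 s.f.). Final answer: 311.7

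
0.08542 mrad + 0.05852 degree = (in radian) 1 mrad = 0.001 rad, so 0.08542 mrad = 0.08542 * 0.001 = 8.542e-05 rad. 1 degree = 0.017453293 rad, so 0.05852 degree = 0.05852 * 0.017453293 = 0.0010213667 rad. Sum: 8.542e-05 + 0.0010213667 = 0.0011067867 rad. 0.0011067867 rad = 0.0011067867 radian ≈ 0.001107 radian (4 s.f.). Final answer: 0.001107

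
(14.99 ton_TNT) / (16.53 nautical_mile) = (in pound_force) 4.606e+05. Check: 1 ton_TNT = 4.184e+09 J, so 14.99 ton_TNT = 14.99 * 4.184e+09 = 6.271816e+10 J. 1 nautical_mile = 1852 m, so 16.53 nautical_mile = 16.53 * 1852 = 30613.56 m. Combine: 6.271816e+10 J / 30613.56 m = 2048705.2 N. 1 pound_force = 4.4482216 N, so 2048705.2 N = 2048705.2 / 4.4482216 = 460567.25 pound_force ≈ 4.606e+05 pound_force (4 s.f.).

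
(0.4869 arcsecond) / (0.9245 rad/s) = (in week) 1 arcsecond = 4.8481368e-06 rad, so 0.4869 arcsecond = 0.4869 * 4.8481368e-06 = 2.3605578e-06 rad. 0.9245 rad/s is already in rad/s. Combine: 2.3605578e-06 rad / 0.9245 rad/s = 2.5533346e-06 s. 1 week = 604800 s, so 2.5533346e-06 s = 2.5533346e-06 / 604800 = 4.2217834e-12 week ≈ 4.222e-12 week (4 s.f.). Final answer: 4.222e-12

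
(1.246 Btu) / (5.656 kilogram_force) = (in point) 6.718e+04. Check: 1 Btu = 1055.0559 J, so 1.246 Btu = 1.246 * 1055.0559 = 1314.5996 J. 1 kilogram_force = 9.80665 N, so 5.656 kilogram_force = 5.656 * 9.80665 = 55.466412 N. Combine: 1314.5996 J / 55.466412 N = 23.700822 m. 1 point = 0.00035277778 m, so 23.700822 m = 23.700822 / 0.00035277778 = 67183.434 point ≈ 6.718e+04 point (4 s.f.).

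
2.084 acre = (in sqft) 1 acre = 4046.8564 m^2, so 2.084 acre = 2.084 * 4046.8564 = 8433.6488 m^2. 1 sqft = 0.09290304 m^2, so 8433.6488 m^2 = 8433.6488 / 0.09290304 = 90779.04 sqft ≈ 9.078e+04 sqft (4 s.f.). Final answer: 9.078e+04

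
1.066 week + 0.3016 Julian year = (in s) 1 week = 604800 s, so 1.066 week = 1.066 * 604800 = 644716.8 s. 1 Julian year = 31557600 s, so 0.3016 Julian year = 0.3016 * 31557600 = 9517772.2 s. Sum: 644716.8 + 9517772.2 = 10162489 s. Result: 10162489 s ≈ 1.016e+07 s (4 s.f.). Final answer: 1.016e+07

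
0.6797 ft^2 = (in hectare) 6.315e-06. Check: 1 ft^2 = 0.09290304 m^2, so 0.6797 ft^2 = 0.6797 * 0.09290304 = 0.063146196 m^2. 1 hectare = 10000 m^2, so 0.063146196 m^2 = 0.063146196 / 10000 = 6.3146196e-06 hectare ≈ 6.315e-06 hectare (4 s.f.).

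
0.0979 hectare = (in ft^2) 1 hectare = 10000 m^2, so 0.0979 hectare = 0.0979 * 10000 = 979 m^2. 1 ft^2 = 0.09290304 m^2, so 979 m^2 = 979 / 0.09290304 = 10537.868 ft^2 ≈ 1.054e+04 ft^2 (4 s.f.). Final answer: 1.054e+04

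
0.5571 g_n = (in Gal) 546.3. Check: 1 g_n = 9.80665 m/s^2, so 0.5571 g_n = 0.5571 * 9.80665 = 5.4632847 m/s^2. 1 Gal = 0.01 m/s^2, so 5.4632847 m/s^2 = 5.4632847 / 0.01 = 546.32847 Gal ≈ 546.3 Gal (4 s.f.).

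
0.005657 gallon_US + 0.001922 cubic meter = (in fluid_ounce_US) 1 gallon_US = 0.0037854118 m^3, so 0.005657 gallon_US = 0.005657 * 0.0037854118 = 2.1414074e-05 m^3. 0.001922 cubic meter = 0.001922 m^3. Sum: 2.1414074e-05 + 0.001922 = 0.0019434141 m^3. 1 fluid_ounce_US = 2.957353e-05 m^3, so 0.0019434141 m^3 = 0.0019434141 / 2.957353e-05 = 65.714648 fluid_ounce_US ≈ 65.71 fluid_ounce_US (4 s.f.). Final answer: 65.71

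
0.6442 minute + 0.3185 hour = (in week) 1 minute = 60 s, so 0.6442 minute = 0.6442 * 60 = 38.652 s. 1 hour = 3600 s, so 0.3185 hour = 0.3185 * 3600 = 1146.6 s. Sum: 38.652 + 1146.6 = 1185.252 s. 1 week = 604800 s, so 1185.252 s = 1185.252 / 604800 = 0.0019597421 week ≈ 0.00196 week (4 s.f.). Final answer: 0.00196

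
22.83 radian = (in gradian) 1453. Check: 22.83 radian = 22.83 rad. 1 gradian = 0.015707963 rad, so 22.83 rad = 22.83 / 0.015707963 = 1453.4029 gradian ≈ 1453 gradian (4 s.f.).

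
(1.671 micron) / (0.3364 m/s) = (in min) 1 micron = 1e-06 m, so 1.671 micron = 1.671 * 1e-06 = 1.671e-06 m. 0.3364 m/s is already in m/s. Combine: 1.671e-06 m / 0.3364 m/s = 4.9673008e-06 s. 1 min = 60 s, so 4.9673008e-06 s = 4.9673008e-06 / 60 = 8.2788347e-08 min ≈ 8.279e-08 min (4 s.f.). Final answer: 8.279e-08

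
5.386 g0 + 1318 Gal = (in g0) 1 g0 = 9.80665 m/s^2, so 5.386 g0 = 5.386 * 9.80665 = 52.818617 m/s^2. 1 Gal = 0.01 m/s^2, so 1318 Gal = 1318 * 0.01 = 13.18 m/s^2. Sum: 52.818617 + 13.18 = 65.998617 m/s^2. 1 g0 = 9.80665 m/s^2, so 65.998617 m/s^2 = 65.998617 / 9.80665 = 6.729986 g0 ≈ 6.73 g0 (4 s.f.). Final answer: 6.73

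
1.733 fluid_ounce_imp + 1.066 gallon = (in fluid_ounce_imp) 143.8. Check: 1 fluid_ounce_imp = 2.8413063e-05 m^3, so 1.733 fluid_ounce_imp = 1.733 * 2.8413063e-05 = 4.9239837e-05 m^3. 1 gallon = 0.0037854118 m^3, so 1.066 gallon = 1.066 * 0.0037854118 = 0.004035249 m^3. Sum: 4.9239837e-05 + 0.004035249 = 0.0040844888 m^3. 1 fluid_ounce_imp = 2.8413063e-05 m^3, so 0.0040844888 m^3 = 0.0040844888 / 2.8413063e-05 = 143.75391 fluid_ounce_imp ≈ 143.8 fluid_ounce_imp (4 s.f.).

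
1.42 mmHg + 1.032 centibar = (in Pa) 1 mmHg = 133.32237 Pa, so 1.42 mmHg = 1.42 * 133.32237 = 189.31776 Pa. 1 centibar = 1000 Pa, so 1.032 centibar = 1.032 * 1000 = 1032 Pa. Sum: 189.31776 + 1032 = 1221.3178 Pa. Result: 1221.3178 Pa ≈ 1221 Pa (4 s.f.). Final answer: 1221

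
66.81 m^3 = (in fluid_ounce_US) 1 fluid_ounce_US = 2.957353e-05 m^3, so 66.81 m^3 = 66.81 / 2.957353e-05 = 2259114.9 fluid_ounce_US ≈ 2.259e+06 fluid_ounce_US (4 s.f.). Final answer: 2.259e+06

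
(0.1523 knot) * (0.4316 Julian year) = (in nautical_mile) 576.2. Check: 1 knot = 0.51444444 m/s, so 0.1523 knot = 0.1523 * 0.51444444 = 0.078349889 m/s. 1 Julian year = 31557600 s, so 0.4316 Julian year = 0.4316 * 31557600 = 13620260 s. Combine: 0.078349889 m/s * 13620260 s = 1067145.9 m. 1 nautical_mile = 1852 m, so 1067145.9 m = 1067145.9 / 1852 = 576.21267 nautical_mile ≈ 576.2 nautical_mile (4 s.f.).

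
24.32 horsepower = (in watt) 1.814e+04. Check: 1 horsepower = 745.69987 W, so 24.32 horsepower = 24.32 * 745.69987 = 18135.421 W. 18135.421 W = 18135.421 watt ≈ 1.814e+04 watt (4 s.f.).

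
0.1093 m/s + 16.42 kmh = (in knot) 9.079. Check: 0.1093 m/s is already in m/s. 1 kmh = 0.27777778 m/s, so 16.42 kmh = 16.42 * 0.27777778 = 4.5611111 m/s. Sum: 0.1093 + 4.5611111 = 4.6704111 m/s. 1 knot = 0.51444444 m/s, so 4.6704111 m/s = 4.6704111 / 0.51444444 = 9.0785529 knot ≈ 9.079 knot (4 s.f.).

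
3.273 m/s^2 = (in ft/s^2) 10.74. Check: 1 ft/s^2 = 0.3048 m/s^2, so 3.273 m/s^2 = 3.273 / 0.3048 = 10.738189 ft/s^2 ≈ 10.74 ft/s^2 (4 s.f.).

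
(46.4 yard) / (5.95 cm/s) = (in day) 0.008253. Check: 1 yard = 0.9144 m, so 46.4 yard = 46.4 * 0.9144 = 42.42816 m. 1 cm/s = 0.01 m/s, so 5.95 cm/s = 5.95 * 0.01 = 0.0595 m/s. Combine: 42.42816 m / 0.0595 m/s = 713.07832 s. 1 day = 86400 s, so 713.07832 s = 713.07832 / 86400 = 0.0082532213 day ≈ 0.008253 day (4 s.f.).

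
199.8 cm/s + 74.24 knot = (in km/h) 1 cm/s = 0.01 m/s, so 199.8 cm/s = 199.8 * 0.01 = 1.998 m/s. 1 knot = 0.51444444 m/s, so 74.24 knot = 74.24 * 0.51444444 = 38.192356 m/s. Sum: 1.998 + 38.192356 = 40.190356 m/s. 1 km/h = 0.27777778 m/s, so 40.190356 m/s = 40.190356 / 0.27777778 = 144.68528 km/h ≈ 144.7 km/h (4 s.f.). Final answer: 144.7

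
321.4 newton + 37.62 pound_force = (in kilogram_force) 49.84. Check: 321.4 newton = 321.4 N. 1 pound_force = 4.4482216 N, so 37.62 pound_force = 37.62 * 4.4482216 = 167.3421 N. Sum: 321.4 + 167.3421 = 488.7421 N. 1 kilogram_force = 9.80665 N, so 488.7421 N = 488.7421 / 9.80665 = 49.837824 kilogram_force ≈ 49.84 kilogram_force (4 s.f.).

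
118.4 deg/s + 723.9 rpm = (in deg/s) 1 deg/s = 0.017453293 rad/s, so 118.4 deg/s = 118.4 * 0.017453293 = 2.0664698 rad/s. 1 rpm = 0.10471976 rad/s, so 723.9 rpm = 723.9 * 0.10471976 = 75.806631 rad/s. Sum: 2.0664698 + 75.806631 = 77.873101 rad/s. 1 deg/s = 0.017453293 rad/s, so 77.873101 rad/s = 77.873101 / 0.017453293 = 4461.8 deg/s ≈ 4462 deg/s (4 s.f.). Final answer: 4462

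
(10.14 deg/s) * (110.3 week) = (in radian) 1 deg/s = 0.017453293 rad/s, so 10.14 deg/s = 10.14 * 0.017453293 = 0.17697639 rad/s. 1 week = 604800 s, so 110.3 week = 110.3 * 604800 = 66709440 s. Combine: 0.17697639 rad/s * 66709440 s = 11805996 rad. 11805996 rad = 11805996 radian ≈ 1.181e+07 radian (4 s.f.). Final answer: 1.181e+07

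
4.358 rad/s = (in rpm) 1 rpm = 0.10471976 rad/s, so 4.358 rad/s = 4.358 / 0.10471976 = 41.615835 rpm ≈ 41.62 rpm (4 s.f.). Final answer: 41.62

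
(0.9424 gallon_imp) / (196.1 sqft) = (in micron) 1 gallon_imp = 0.00454609 m^3, so 0.9424 gallon_imp = 0.9424 * 0.00454609 = 0.0042842352 m^3. 1 sqft = 0.09290304 m^2, so 196.1 sqft = 196.1 * 0.09290304 = 18.218286 m^2. Combine: 0.0042842352 m^3 / 18.218286 m^2 = 0.00023516127 m. 1 micron = 1e-06 m, so 0.00023516127 m = 0.00023516127 / 1e-06 = 235.16127 micron ≈ 235.2 micron (4 s.f.). Final answer: 235.2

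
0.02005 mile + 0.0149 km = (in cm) 4717. Check: 1 mile = 1609.344 m, so 0.02005 mile = 0.02005 * 1609.344 = 32.267347 m. 1 km = 1000 m, so 0.0149 km = 0.0149 * 1000 = 14.9 m. Sum: 32.267347 + 14.9 = 47.167347 m. 1 cm = 0.01 m, so 47.167347 m = 47.167347 / 0.01 = 4716.7347 cm ≈ 4717 cm (4 s.f.).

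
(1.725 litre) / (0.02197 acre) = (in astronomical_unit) 1 litre = 0.001 m^3, so 1.725 litre = 1.725 * 0.001 = 0.001725 m^3. 1 acre = 4046.8564 m^2, so 0.02197 acre = 0.02197 * 4046.8564 = 88.909436 m^2. Combine: 0.001725 m^3 / 88.909436 m^2 = 1.9401765e-05 m. 1 astronomical_unit = 1.4959787e+11 m, so 1.9401765e-05 m = 1.9401765e-05 / 1.4959787e+11 = 1.2969279e-16 astronomical_unit ≈ 1.297e-16 astronomical_unit (4 s.f.). Final answer: 1.297e-16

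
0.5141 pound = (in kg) 0.2332. Check: 1 pound = 0.45359237 kg, so 0.5141 pound = 0.5141 * 0.45359237 = 0.23319184 kg. Result: 0.23319184 kg ≈ 0.2332 kg (4 s.f.).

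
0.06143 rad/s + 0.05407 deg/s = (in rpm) 0.5956. Check: 0.06143 rad/s is already in rad/s. 1 deg/s = 0.017453293 rad/s, so 0.05407 deg/s = 0.05407 * 0.017453293 = 0.00094369953 rad/s. Sum: 0.06143 + 0.00094369953 = 0.0623737 rad/s. 1 rpm = 0.10471976 rad/s, so 0.0623737 rad/s = 0.0623737 / 0.10471976 = 0.59562496 rpm ≈ 0.5956 rpm (4 s.f.).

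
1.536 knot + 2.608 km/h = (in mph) 1 knot = 0.51444444 m/s, so 1.536 knot = 1.536 * 0.51444444 = 0.79018667 m/s. 1 km/h = 0.27777778 m/s, so 2.608 km/h = 2.608 * 0.27777778 = 0.72444444 m/s. Sum: 0.79018667 + 0.72444444 = 1.5146311 m/s. 1 mph = 0.44704 m/s, so 1.5146311 m/s = 1.5146311 / 0.44704 = 3.3881333 mph ≈ 3.388 mph (4 s.f.). Final answer: 3.388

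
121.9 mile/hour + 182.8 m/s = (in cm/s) 1 mile/hour = 0.44704 m/s, so 121.9 mile/hour = 121.9 * 0.44704 = 54.494176 m/s. 182.8 m/s is already in m/s. Sum: 54.494176 + 182.8 = 237.29418 m/s. 1 cm/s = 0.01 m/s, so 237.29418 m/s = 237.29418 / 0.01 = 23729.418 cm/s ≈ 2.373e+04 cm/s (4 s.f.). Final answer: 2.373e+04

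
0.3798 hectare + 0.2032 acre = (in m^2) 4620. Check: 1 hectare = 10000 m^2, so 0.3798 hectare = 0.3798 * 10000 = 3798 m^2. 1 acre = 4046.8564 m^2, so 0.2032 acre = 0.2032 * 4046.8564 = 822.32123 m^2. Sum: 3798 + 822.32123 = 4620.3212 m^2. Result: 4620.3212 m^2 ≈ 4620 m^2 (4 s.f.).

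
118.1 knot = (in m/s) 60.76. Check: 1 knot = 0.51444444 m/s, so 118.1 knot = 118.1 * 0.51444444 = 60.755889 m/s. Result: 60.755889 m/s ≈ 60.76 m/s (4 s.f.).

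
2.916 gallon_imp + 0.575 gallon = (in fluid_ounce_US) 521.9. Check: 1 gallon_imp = 0.00454609 m^3, so 2.916 gallon_imp = 2.916 * 0.00454609 = 0.013256398 m^3. 1 gallon = 0.0037854118 m^3, so 0.575 gallon = 0.575 * 0.0037854118 = 0.0021766118 m^3. Sum: 0.013256398 + 0.0021766118 = 0.01543301 m^3. 1 fluid_ounce_US = 2.957353e-05 m^3, so 0.01543301 m^3 = 0.01543301 / 2.957353e-05 = 521.85216 fluid_ounce_US ≈ 521.9 fluid_ounce_US (4 s.f.).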